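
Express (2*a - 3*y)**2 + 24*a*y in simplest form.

(2*a + 3*y)**2

After expansion: 4*a**2 + 12*a*y + 9*y**2 — a perfect-square trinomial.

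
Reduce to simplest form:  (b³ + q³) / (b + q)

b^3 + q^3 = (b + q)(b² - b*q + q²).

b² - b*q + q²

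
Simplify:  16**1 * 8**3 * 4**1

16**1 = 2**4; 8**3 = 2**9; 4**1 = 2**2
Combine exponents: 2**15

2**15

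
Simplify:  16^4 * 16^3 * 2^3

2^31

16^4 = 2^16; 16^3 = 2^12; 2^3 = 2^3
Combine exponents: 2^31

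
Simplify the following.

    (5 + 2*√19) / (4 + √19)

-√19 + 6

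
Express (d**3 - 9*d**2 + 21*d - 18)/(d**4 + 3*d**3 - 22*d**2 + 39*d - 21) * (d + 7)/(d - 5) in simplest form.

(d - 6)/(d**2 - 6*d + 5)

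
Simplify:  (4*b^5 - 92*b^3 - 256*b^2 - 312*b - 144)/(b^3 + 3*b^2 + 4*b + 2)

4*b^2 - 12*b - 72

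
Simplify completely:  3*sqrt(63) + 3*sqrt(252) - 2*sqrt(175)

17*sqrt(7)

3*sqrt(63) = 9*sqrt(7); 3*sqrt(252) = 18*sqrt(7); 2*sqrt(175) = 10*sqrt(7)
Combine: (9 + 18 - 10)·sqrt(7) = 17*sqrt(7)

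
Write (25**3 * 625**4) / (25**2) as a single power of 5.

5**18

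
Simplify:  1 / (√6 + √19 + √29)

Group as (√19 + √29) + √6; multiply by (√19 + √29) - √6, then rationalise the remaining surd.

(-√3306 - 2*√29 + 8*√19 + 21*√6)/220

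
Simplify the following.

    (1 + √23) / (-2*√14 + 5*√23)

Multiply numerator and denominator by 2*√14 + 5*√23.
Denominator becomes 519; numerator becomes 2*√14 + 5*√23 + 2*√322 + 115.

(2*√14 + 5*√23 + 2*√322 + 115)/519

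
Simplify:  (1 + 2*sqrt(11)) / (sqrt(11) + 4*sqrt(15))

Multiply numerator and denominator by -4*sqrt(15) + sqrt(11).
Denominator becomes -229; numerator becomes -8*sqrt(165) - 4*sqrt(15) + sqrt(11) + 22.

(-22 - sqrt(11) + 4*sqrt(15) + 8*sqrt(165))/229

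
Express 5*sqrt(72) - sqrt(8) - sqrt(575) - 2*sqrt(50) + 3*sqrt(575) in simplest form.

18*sqrt(2) + 10*sqrt(23)

5*sqrt(72) = 30*sqrt(2); sqrt(8) = 2*sqrt(2); sqrt(575) = 5*sqrt(23); 2*sqrt(50) = 10*sqrt(2); 3*sqrt(575) = 15*sqrt(23)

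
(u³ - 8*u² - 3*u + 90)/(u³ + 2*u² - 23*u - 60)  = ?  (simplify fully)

(u - 6)/(u + 4)

Factor: u³ - 8*u² - 3*u + 90 = (u - 6)·(u + 3)·(u - 5);  u³ + 2*u² - 23*u - 60 = (u + 4)·(u - 5)·(u + 3)
Cancel the common factors (u - 5), (u + 3).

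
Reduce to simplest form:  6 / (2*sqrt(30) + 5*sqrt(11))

Multiply numerator and denominator by -2*sqrt(30) + 5*sqrt(11).
Denominator becomes 155; numerator becomes -12*sqrt(30) + 30*sqrt(11).

(-12*sqrt(30) + 30*sqrt(11))/155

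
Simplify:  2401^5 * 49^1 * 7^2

2401^5 = 7^20; 49^1 = 7^2; 7^2 = 7^2
Combine exponents: 7^24

7^24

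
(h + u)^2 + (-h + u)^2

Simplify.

Binomially expand both and collect terms in u, h.

2*h^2 + 2*u^2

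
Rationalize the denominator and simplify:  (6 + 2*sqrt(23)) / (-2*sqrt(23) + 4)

(-29 - 5*sqrt(23))/19

Multiply numerator and denominator by 4 + 2*sqrt(23).
Denominator becomes -76; numerator becomes 20*sqrt(23) + 116.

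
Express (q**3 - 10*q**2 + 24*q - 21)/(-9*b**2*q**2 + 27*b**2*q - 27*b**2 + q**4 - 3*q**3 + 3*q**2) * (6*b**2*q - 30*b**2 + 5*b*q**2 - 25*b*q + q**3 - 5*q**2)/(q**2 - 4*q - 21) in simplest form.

Factor: q**3 - 10*q**2 + 24*q - 21 = (q - 7)*(q**2 - 3*q + 3);  -9*b**2*q**2 + 27*b**2*q - 27*b**2 + q**4 - 3*q**3 + 3*q**2 = (-3*b + q)*(q**2 - 3*q + 3)*(3*b + q);  6*b**2*q - 30*b**2 + 5*b*q**2 - 25*b*q + q**3 - 5*q**2 = (2*b + q)*(3*b + q)*(q - 5);  q**2 - 4*q - 21 = (q + 3)*(q - 7)
Cancel the common factors (q**2 - 3*q + 3), (q - 7), (3*b + q).

(2*b*q - 10*b + q**2 - 5*q)/(-3*b*q - 9*b + q**2 + 3*q)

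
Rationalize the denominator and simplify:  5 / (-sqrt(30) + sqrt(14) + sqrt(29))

Group as (sqrt(14) + sqrt(29)) - sqrt(30); multiply by (sqrt(14) + sqrt(29)) + sqrt(30), then rationalise the remaining surd.

(-13*sqrt(30) + 15*sqrt(29) + 45*sqrt(14) + 4*sqrt(3045))/291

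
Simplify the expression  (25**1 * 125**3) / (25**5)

25**1 = 5**2; 125**3 = 5**9; 25**5 = 5**10
Combine exponents: 5**1

5**1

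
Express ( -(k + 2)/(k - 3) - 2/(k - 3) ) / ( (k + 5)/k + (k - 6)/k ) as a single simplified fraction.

Numerator: -(k + 2)/(k - 3) - 2/(k - 3) = (-k - 4)/(k - 3)
Denominator: (k + 5)/k + (k - 6)/k = (2*k - 1)/k
Divide: ((-k - 4)/(k - 3)) · (k/(2*k - 1)) = (-k² - 4*k)/(2*k² - 7*k + 3)

(-k² - 4*k)/(2*k² - 7*k + 3)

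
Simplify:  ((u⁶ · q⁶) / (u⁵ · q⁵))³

Inside the bracket: u¹ · q¹
Raise to the power 3: u³ · q³

q³*u³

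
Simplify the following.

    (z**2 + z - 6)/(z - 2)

Factor: z**2 + z - 6 = (z + 3)*(z - 2)
Cancel the common factor (z - 2).

z + 3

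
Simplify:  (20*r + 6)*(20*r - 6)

Product of conjugates: (P+Q)(P-Q) = P**2 - Q**2.

400*r**2 - 36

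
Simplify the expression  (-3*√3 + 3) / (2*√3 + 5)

(-21*√3 + 33)/13

Multiply numerator and denominator by -2*√3 + 5.
Denominator becomes 13; numerator becomes -21*√3 + 33.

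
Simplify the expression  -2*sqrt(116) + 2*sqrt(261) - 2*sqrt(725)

2*sqrt(116) = 4*sqrt(29); 2*sqrt(261) = 6*sqrt(29); 2*sqrt(725) = 10*sqrt(29)
Combine: (-4 + 6 - 10)·sqrt(29) = -8*sqrt(29)

-8*sqrt(29)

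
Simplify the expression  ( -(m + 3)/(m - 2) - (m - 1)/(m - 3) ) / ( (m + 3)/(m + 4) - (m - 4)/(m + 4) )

(-2*m^3 - 5*m^2 + 19*m + 28)/(7*m^2 - 35*m + 42)

Numerator: -(m + 3)/(m - 2) - (m - 1)/(m - 3) = (-2*m^2 + 3*m + 7)/(m^2 - 5*m + 6)
Denominator: (m + 3)/(m + 4) - (m - 4)/(m + 4) = 7/(m + 4)
Divide: ((-2*m^2 + 3*m + 7)/(m^2 - 5*m + 6)) · (m/7 + 4/7) = (-2*m^3 - 5*m^2 + 19*m + 28)/(7*m^2 - 35*m + 42)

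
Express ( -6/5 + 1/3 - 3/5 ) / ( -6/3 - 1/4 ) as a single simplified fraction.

Numerator: -6/5 + 1/3 - 3/5 = -22/15
Denominator: -6/3 - 1/4 = -9/4
Divide: (-22/15) · (-4/9) = 88/135

88/135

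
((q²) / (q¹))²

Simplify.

q²

Inside the bracket: q¹
Raise to the power 2: q²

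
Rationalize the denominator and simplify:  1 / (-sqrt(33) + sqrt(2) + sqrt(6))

(-25*sqrt(33) - 29*sqrt(6) - 37*sqrt(2) - 12*sqrt(11))/577

Group as (sqrt(2) + sqrt(6)) - sqrt(33); multiply by (sqrt(2) + sqrt(6)) + sqrt(33), then rationalise the remaining surd.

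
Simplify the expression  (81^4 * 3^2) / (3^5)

3^13

81^4 = 3^16; 3^2 = 3^2; 3^5 = 3^5
Combine exponents: 3^13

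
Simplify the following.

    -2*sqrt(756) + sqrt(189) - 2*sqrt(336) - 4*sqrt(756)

-41*sqrt(21)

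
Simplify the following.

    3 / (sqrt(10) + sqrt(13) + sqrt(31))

(-sqrt(4030) - 4*sqrt(31) + 14*sqrt(13) + 17*sqrt(10))/76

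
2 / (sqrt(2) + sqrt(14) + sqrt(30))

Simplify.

Group as (sqrt(2) + sqrt(14)) + sqrt(30); multiply by (sqrt(2) + sqrt(14)) - sqrt(30), then rationalise the remaining surd.

(-9*sqrt(14) - 21*sqrt(2) + 2*sqrt(210) + 7*sqrt(30))/21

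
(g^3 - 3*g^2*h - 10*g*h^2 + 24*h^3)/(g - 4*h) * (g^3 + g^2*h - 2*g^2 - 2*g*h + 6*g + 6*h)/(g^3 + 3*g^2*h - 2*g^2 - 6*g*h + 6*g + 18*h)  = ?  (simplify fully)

g^2 - g*h - 2*h^2

Factor: g^3 - 3*g^2*h - 10*g*h^2 + 24*h^3 = (g - 2*h)*(g - 4*h)*(g + 3*h);  g^3 + g^2*h - 2*g^2 - 2*g*h + 6*g + 6*h = (g^2 - 2*g + 6)*(g + h);  g^3 + 3*g^2*h - 2*g^2 - 6*g*h + 6*g + 18*h = (g + 3*h)*(g^2 - 2*g + 6)
Cancel the common factors (g^2 - 2*g + 6), (g + 3*h), (g - 4*h).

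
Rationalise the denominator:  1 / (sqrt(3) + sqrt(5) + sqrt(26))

Group as (sqrt(3) + sqrt(26)) + sqrt(5); multiply by (sqrt(3) + sqrt(26)) - sqrt(5), then rationalise the remaining surd.

(-12*sqrt(5) - 14*sqrt(3) + sqrt(390) + 9*sqrt(26))/132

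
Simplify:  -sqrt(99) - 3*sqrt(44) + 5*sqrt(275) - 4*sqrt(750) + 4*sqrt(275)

sqrt(99) = 3*sqrt(11); 3*sqrt(44) = 6*sqrt(11); 5*sqrt(275) = 25*sqrt(11); 4*sqrt(750) = 20*sqrt(30); 4*sqrt(275) = 20*sqrt(11)

-20*sqrt(30) + 36*sqrt(11)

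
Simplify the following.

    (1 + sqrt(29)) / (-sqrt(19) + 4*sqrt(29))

(sqrt(19) + 4*sqrt(29) + sqrt(551) + 116)/445

Multiply numerator and denominator by sqrt(19) + 4*sqrt(29).
Denominator becomes 445; numerator becomes sqrt(19) + 4*sqrt(29) + sqrt(551) + 116.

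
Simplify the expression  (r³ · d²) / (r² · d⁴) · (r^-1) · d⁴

Quotient: r¹ · (d^-2)
Multiply by (r^-1) · d⁴: add exponents.

d²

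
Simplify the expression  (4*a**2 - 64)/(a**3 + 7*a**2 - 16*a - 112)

4/(a + 7)

Factor: 4*a**2 - 64 = 4*(a + 4)*(a - 4);  a**3 + 7*a**2 - 16*a - 112 = (a + 4)*(a - 4)*(a + 7)
Cancel the common factors (a + 4), (a - 4).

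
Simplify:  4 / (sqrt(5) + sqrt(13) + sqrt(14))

Group as (sqrt(5) + sqrt(13)) + sqrt(14); multiply by (sqrt(5) + sqrt(13)) - sqrt(14), then rationalise the remaining surd.

(-2*sqrt(910) + 4*sqrt(14) + 6*sqrt(13) + 22*sqrt(5))/61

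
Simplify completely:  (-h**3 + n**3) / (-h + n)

h**2 + h*n + n**2

n**3 - h**3 = (-h + n)(h**2 + h*n + n**2).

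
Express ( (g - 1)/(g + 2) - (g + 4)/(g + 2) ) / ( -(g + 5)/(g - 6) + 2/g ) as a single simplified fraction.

Numerator: (g - 1)/(g + 2) - (g + 4)/(g + 2) = -5/(g + 2)
Denominator: -(g + 5)/(g - 6) + 2/g = (-g^2 - 3*g - 12)/(g^2 - 6*g)
Divide: (-5/(g + 2)) · ((g^2 - 6*g)/(-g^2 - 3*g - 12)) = (5*g^2 - 30*g)/(g^3 + 5*g^2 + 18*g + 24)

(5*g^2 - 30*g)/(g^3 + 5*g^2 + 18*g + 24)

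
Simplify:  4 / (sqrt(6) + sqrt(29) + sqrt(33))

Group as (sqrt(6) + sqrt(33)) + sqrt(29); multiply by (sqrt(6) + sqrt(33)) - sqrt(29), then rationalise the remaining surd.

(-6*sqrt(638) + 2*sqrt(33) + 10*sqrt(29) + 56*sqrt(6))/173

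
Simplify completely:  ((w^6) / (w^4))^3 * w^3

w^9

Inside the bracket: w^2
Raise to the power 3: w^6
Multiply by w^3: add exponents.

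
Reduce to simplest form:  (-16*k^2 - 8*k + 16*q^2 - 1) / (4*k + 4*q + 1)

-4*k + 4*q - 1

-16*k^2 - 8*k + 16*q^2 - 1 factors as (-4*k + 4*q - 1)*(4*k + 4*q + 1).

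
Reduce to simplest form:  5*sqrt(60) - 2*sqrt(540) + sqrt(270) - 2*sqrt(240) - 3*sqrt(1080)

-15*sqrt(30) - 10*sqrt(15)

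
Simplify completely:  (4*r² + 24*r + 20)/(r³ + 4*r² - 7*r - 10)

4/(r - 2)

Factor: 4*r² + 24*r + 20 = 4·(r + 5)·(r + 1);  r³ + 4*r² - 7*r - 10 = (r - 2)·(r + 1)·(r + 5)
Cancel the common factors (r + 1), (r + 5).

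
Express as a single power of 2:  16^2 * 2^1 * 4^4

16^2 = 2^8; 2^1 = 2^1; 4^4 = 2^8
Combine exponents: 2^17

2^17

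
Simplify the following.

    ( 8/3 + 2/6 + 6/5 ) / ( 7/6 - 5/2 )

-63/20

Numerator: 8/3 + 2/6 + 6/5 = 21/5
Denominator: 7/6 - 5/2 = -4/3
Divide: (21/5) · (-3/4) = -63/20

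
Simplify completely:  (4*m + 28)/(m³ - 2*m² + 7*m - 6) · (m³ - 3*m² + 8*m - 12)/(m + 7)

(4*m - 8)/(m - 1)

Factor: 4*m + 28 = 4·(m + 7);  m³ - 2*m² + 7*m - 6 = (m - 1)·(m² - m + 6);  m³ - 3*m² + 8*m - 12 = (m - 2)·(m² - m + 6)
Cancel the common factors (m² - m + 6), (m + 7).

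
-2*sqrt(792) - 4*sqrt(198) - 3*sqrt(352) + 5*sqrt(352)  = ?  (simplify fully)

2*sqrt(792) = 12*sqrt(22); 4*sqrt(198) = 12*sqrt(22); 3*sqrt(352) = 12*sqrt(22); 5*sqrt(352) = 20*sqrt(22)
Combine: (-12 - 12 - 12 + 20)·sqrt(22) = -16*sqrt(22)

-16*sqrt(22)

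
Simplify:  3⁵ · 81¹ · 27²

3^15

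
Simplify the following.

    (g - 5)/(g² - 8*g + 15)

1/(g - 3)

Factor: g² - 8*g + 15 = (g - 3)·(g - 5)
Cancel the common factor (g - 5).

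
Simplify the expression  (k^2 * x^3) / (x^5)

k^2/x^2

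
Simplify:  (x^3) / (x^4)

1/x

Quotient: (x^-1)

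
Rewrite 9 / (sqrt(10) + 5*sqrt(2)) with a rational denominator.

(-9*sqrt(10) + 45*sqrt(2))/40

Multiply numerator and denominator by -5*sqrt(2) + sqrt(10).
Denominator becomes -40; numerator becomes -45*sqrt(2) + 9*sqrt(10).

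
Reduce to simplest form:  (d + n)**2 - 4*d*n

After expansion: d**2 - 2*d*n + n**2 — a perfect-square trinomial.

(d - n)**2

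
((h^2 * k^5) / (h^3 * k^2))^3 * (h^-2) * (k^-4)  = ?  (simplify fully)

Inside the bracket: (h^-1) * k^3
Raise to the power 3: (h^-3) * k^9
Multiply by (h^-2) * (k^-4): add exponents.

k^5/h^5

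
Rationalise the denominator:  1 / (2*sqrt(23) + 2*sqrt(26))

(-sqrt(23) + sqrt(26))/6

Multiply numerator and denominator by -2*sqrt(26) + 2*sqrt(23).
Denominator becomes -12; numerator becomes -2*sqrt(26) + 2*sqrt(23).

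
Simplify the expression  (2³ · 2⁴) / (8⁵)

2³ = 2^3; 2⁴ = 2^4; 8⁵ = 2^15
Combine exponents: 2^(-8)

2^(-8)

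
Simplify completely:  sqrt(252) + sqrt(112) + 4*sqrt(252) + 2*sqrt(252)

sqrt(252) = 6*sqrt(7); sqrt(112) = 4*sqrt(7); 4*sqrt(252) = 24*sqrt(7); 2*sqrt(252) = 12*sqrt(7)
Combine: (6 + 4 + 24 + 12)·sqrt(7) = 46*sqrt(7)

46*sqrt(7)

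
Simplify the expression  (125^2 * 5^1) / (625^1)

5^3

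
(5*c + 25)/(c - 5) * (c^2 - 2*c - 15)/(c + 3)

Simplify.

5*c + 25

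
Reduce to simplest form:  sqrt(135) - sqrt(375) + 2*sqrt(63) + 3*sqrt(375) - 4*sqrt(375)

-7*sqrt(15) + 6*sqrt(7)

sqrt(135) = 3*sqrt(15); sqrt(375) = 5*sqrt(15); 2*sqrt(63) = 6*sqrt(7); 3*sqrt(375) = 15*sqrt(15); 4*sqrt(375) = 20*sqrt(15)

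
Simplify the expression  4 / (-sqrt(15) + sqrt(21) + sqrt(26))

Group as (sqrt(21) + sqrt(26)) - sqrt(15); multiply by (sqrt(21) + sqrt(26)) + sqrt(15), then rationalise the remaining surd.

(-16*sqrt(15) + 5*sqrt(26) + 10*sqrt(21) + 3*sqrt(910))/145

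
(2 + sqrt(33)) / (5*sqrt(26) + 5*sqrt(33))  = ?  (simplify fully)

Multiply numerator and denominator by -5*sqrt(26) + 5*sqrt(33).
Denominator becomes 175; numerator becomes -5*sqrt(858) - 10*sqrt(26) + 10*sqrt(33) + 165.

(-sqrt(858) - 2*sqrt(26) + 2*sqrt(33) + 33)/35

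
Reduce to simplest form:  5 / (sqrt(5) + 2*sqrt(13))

Multiply numerator and denominator by -sqrt(5) + 2*sqrt(13).
Denominator becomes 47; numerator becomes -5*sqrt(5) + 10*sqrt(13).

(-5*sqrt(5) + 10*sqrt(13))/47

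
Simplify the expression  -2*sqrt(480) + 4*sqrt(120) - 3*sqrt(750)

2*sqrt(480) = 8*sqrt(30); 4*sqrt(120) = 8*sqrt(30); 3*sqrt(750) = 15*sqrt(30)
Combine: (-8 + 8 - 15)·sqrt(30) = -15*sqrt(30)

-15*sqrt(30)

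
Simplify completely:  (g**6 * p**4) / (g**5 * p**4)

g

Quotient: g**1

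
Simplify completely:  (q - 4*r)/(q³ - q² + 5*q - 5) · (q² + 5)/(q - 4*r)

1/(q - 1)

Factor: q³ - q² + 5*q - 5 = (q² + 5)·(q - 1)
Cancel the common factors (q² + 5), (q - 4*r).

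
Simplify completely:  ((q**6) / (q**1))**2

q**10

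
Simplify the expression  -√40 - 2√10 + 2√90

2*√10

√40 = 2*√10; 2√10 = 2*√10; 2√90 = 6*√10
Combine: (-2 - 2 + 6)·√10 = 2*√10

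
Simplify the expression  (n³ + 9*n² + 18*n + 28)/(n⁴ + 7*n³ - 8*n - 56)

Factor: n³ + 9*n² + 18*n + 28 = (n² + 2*n + 4)·(n + 7);  n⁴ + 7*n³ - 8*n - 56 = (n + 7)·(n - 2)·(n² + 2*n + 4)
Cancel the common factors (n² + 2*n + 4), (n + 7).

1/(n - 2)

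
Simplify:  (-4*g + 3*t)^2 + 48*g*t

(4*g + 3*t)^2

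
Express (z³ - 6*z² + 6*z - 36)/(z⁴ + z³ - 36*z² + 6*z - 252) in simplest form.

Factor: z³ - 6*z² + 6*z - 36 = (z - 6)·(z² + 6);  z⁴ + z³ - 36*z² + 6*z - 252 = (z + 7)·(z - 6)·(z² + 6)
Cancel the common factors (z² + 6), (z - 6).

1/(z + 7)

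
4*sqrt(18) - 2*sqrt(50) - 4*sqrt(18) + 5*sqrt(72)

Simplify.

4*sqrt(18) = 12*sqrt(2); 2*sqrt(50) = 10*sqrt(2); 4*sqrt(18) = 12*sqrt(2); 5*sqrt(72) = 30*sqrt(2)
Combine: (12 - 10 - 12 + 30)·sqrt(2) = 20*sqrt(2)

20*sqrt(2)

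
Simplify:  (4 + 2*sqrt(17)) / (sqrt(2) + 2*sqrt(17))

(-sqrt(34) - 2*sqrt(2) + 4*sqrt(17) + 34)/33

Multiply numerator and denominator by -sqrt(2) + 2*sqrt(17).
Denominator becomes 66; numerator becomes -2*sqrt(34) - 4*sqrt(2) + 8*sqrt(17) + 68.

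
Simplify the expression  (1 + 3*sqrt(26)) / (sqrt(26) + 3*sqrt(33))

(-78 - sqrt(26) + 3*sqrt(33) + 9*sqrt(858))/271

Multiply numerator and denominator by -3*sqrt(33) + sqrt(26).
Denominator becomes -271; numerator becomes -9*sqrt(858) - 3*sqrt(33) + sqrt(26) + 78.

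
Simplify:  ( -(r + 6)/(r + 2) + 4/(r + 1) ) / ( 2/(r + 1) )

Numerator: -(r + 6)/(r + 2) + 4/(r + 1) = (-r² - 3*r + 2)/(r² + 3*r + 2)
Denominator: 2/(r + 1) = 2/(r + 1)
Divide: ((-r² - 3*r + 2)/(r² + 3*r + 2)) · (r/2 + 1/2) = (-r² - 3*r + 2)/(2*r + 4)

(-r² - 3*r + 2)/(2*r + 4)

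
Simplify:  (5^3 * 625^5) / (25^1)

5^3 = 5^3; 625^5 = 5^20; 25^1 = 5^2
Combine exponents: 5^21

5^21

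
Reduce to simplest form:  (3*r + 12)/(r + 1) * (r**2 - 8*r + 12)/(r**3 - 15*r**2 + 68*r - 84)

Factor: 3*r + 12 = 3*(r + 4);  r**2 - 8*r + 12 = (r - 6)*(r - 2);  r**3 - 15*r**2 + 68*r - 84 = (r - 2)*(r - 6)*(r - 7)
Cancel the common factors (r - 6), (r - 2).

(3*r + 12)/(r**2 - 6*r - 7)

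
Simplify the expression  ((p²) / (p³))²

Inside the bracket: (p^-1)
Raise to the power 2: (p^-2)

p^(-2)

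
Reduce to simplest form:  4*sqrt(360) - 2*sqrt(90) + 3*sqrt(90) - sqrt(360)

21*sqrt(10)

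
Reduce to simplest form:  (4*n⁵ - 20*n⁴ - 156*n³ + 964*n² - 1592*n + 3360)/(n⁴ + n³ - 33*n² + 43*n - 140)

4*n - 24

Factor: 4*n⁵ - 20*n⁴ - 156*n³ + 964*n² - 1592*n + 3360 = 4·(n² - n + 4)·(n - 6)·(n - 5)·(n + 7);  n⁴ + n³ - 33*n² + 43*n - 140 = (n - 5)·(n + 7)·(n² - n + 4)
Cancel the common factors (n² - n + 4), (n - 5), (n + 7).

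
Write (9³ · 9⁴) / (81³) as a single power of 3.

3^2

9³ = 3^6; 9⁴ = 3^8; 81³ = 3^12
Combine exponents: 3^2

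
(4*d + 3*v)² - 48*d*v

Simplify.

Expanding gives 16*d² - 24*d*v + 9*v², a perfect square.

(4*d - 3*v)²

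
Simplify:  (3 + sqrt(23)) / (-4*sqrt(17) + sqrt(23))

(-4*sqrt(391) - 12*sqrt(17) - 23 - 3*sqrt(23))/249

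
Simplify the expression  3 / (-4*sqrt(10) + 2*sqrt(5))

(-6*sqrt(10) - 3*sqrt(5))/70

Multiply numerator and denominator by 2*sqrt(5) + 4*sqrt(10).
Denominator becomes -140; numerator becomes 6*sqrt(5) + 12*sqrt(10).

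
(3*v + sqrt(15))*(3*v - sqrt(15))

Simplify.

9*v^2 - 15

Difference of squares with P = 3*v, Q = sqrt(15).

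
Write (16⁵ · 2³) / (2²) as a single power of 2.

16⁵ = 2^20; 2³ = 2^3; 2² = 2^2
Combine exponents: 2^21

2^21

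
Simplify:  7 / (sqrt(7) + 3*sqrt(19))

Multiply numerator and denominator by -3*sqrt(19) + sqrt(7).
Denominator becomes -164; numerator becomes -21*sqrt(19) + 7*sqrt(7).

(-7*sqrt(7) + 21*sqrt(19))/164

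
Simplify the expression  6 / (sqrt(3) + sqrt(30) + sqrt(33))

Group as (sqrt(3) + sqrt(30)) + sqrt(33); multiply by (sqrt(3) + sqrt(30)) - sqrt(33), then rationalise the remaining surd.

(-sqrt(330) + sqrt(30) + 10*sqrt(3))/10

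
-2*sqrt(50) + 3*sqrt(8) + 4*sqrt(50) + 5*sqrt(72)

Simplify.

2*sqrt(50) = 10*sqrt(2); 3*sqrt(8) = 6*sqrt(2); 4*sqrt(50) = 20*sqrt(2); 5*sqrt(72) = 30*sqrt(2)
Combine: (-10 + 6 + 20 + 30)·sqrt(2) = 46*sqrt(2)

46*sqrt(2)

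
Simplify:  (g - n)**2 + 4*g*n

(g + n)**2

After expansion: g**2 + 2*g*n + n**2 — a perfect-square trinomial.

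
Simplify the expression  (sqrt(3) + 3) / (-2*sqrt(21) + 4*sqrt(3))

Multiply numerator and denominator by 4*sqrt(3) + 2*sqrt(21).
Denominator becomes -36; numerator becomes 12 + 6*sqrt(7) + 12*sqrt(3) + 6*sqrt(21).

(-sqrt(21) - 2*sqrt(3) - sqrt(7) - 2)/6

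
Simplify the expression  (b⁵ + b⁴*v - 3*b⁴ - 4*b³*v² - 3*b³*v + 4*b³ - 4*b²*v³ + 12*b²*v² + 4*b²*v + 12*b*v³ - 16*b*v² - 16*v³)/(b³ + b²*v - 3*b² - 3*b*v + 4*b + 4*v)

b² - 4*v²

Factor: b⁵ + b⁴*v - 3*b⁴ - 4*b³*v² - 3*b³*v + 4*b³ - 4*b²*v³ + 12*b²*v² + 4*b²*v + 12*b*v³ - 16*b*v² - 16*v³ = (b + 2*v)·(b - 2*v)·(b + v)·(b² - 3*b + 4);  b³ + b²*v - 3*b² - 3*b*v + 4*b + 4*v = (b² - 3*b + 4)·(b + v)
Cancel the common factors (b² - 3*b + 4), (b + v).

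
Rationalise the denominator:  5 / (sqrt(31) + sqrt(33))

(-5*sqrt(31) + 5*sqrt(33))/2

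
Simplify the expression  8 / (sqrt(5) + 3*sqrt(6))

(-8*sqrt(5) + 24*sqrt(6))/49

Multiply numerator and denominator by -sqrt(5) + 3*sqrt(6).
Denominator becomes 49; numerator becomes -8*sqrt(5) + 24*sqrt(6).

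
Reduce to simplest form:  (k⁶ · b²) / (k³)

b²*k³

Quotient: k³ · b²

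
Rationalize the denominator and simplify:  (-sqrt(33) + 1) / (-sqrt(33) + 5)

Multiply numerator and denominator by 5 + sqrt(33).
Denominator becomes -8; numerator becomes -28 - 4*sqrt(33).

(sqrt(33) + 7)/2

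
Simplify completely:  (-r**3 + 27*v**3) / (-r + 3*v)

Factor as (a-b)(a**2+ab+b**2) with a=(3*v), b=r.

r**2 + 3*r*v + 9*v**2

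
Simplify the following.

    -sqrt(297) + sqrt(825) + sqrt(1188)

8*sqrt(33)

sqrt(297) = 3*sqrt(33); sqrt(825) = 5*sqrt(33); sqrt(1188) = 6*sqrt(33)
Combine: (-3 + 5 + 6)·sqrt(33) = 8*sqrt(33)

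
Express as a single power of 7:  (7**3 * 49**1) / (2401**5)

7**3 = 7**3; 49**1 = 7**2; 2401**5 = 7**20
Combine exponents: 7**(-15)

7**(-15)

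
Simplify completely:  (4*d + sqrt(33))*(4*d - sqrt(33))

16*d^2 - 33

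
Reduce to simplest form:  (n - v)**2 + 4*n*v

Expanding gives n**2 + 2*n*v + v**2, a perfect square.

(n + v)**2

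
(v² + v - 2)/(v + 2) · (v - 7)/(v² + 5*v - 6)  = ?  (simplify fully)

(v - 7)/(v + 6)

Factor: v² + v - 2 = (v + 2)·(v - 1);  v² + 5*v - 6 = (v + 6)·(v - 1)
Cancel the common factors (v + 2), (v - 1).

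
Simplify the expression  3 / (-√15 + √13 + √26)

(-36*√15 + 3*√26 + 42*√13 + 39*√30)/388

Group as (√13 + √26) - √15; multiply by (√13 + √26) + √15, then rationalise the remaining surd.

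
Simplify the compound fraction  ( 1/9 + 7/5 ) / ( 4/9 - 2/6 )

68/5

Numerator: 1/9 + 7/5 = 68/45
Denominator: 4/9 - 2/6 = 1/9
Divide: (68/45) · (9) = 68/5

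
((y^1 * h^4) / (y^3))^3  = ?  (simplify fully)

h^12/y^6

Inside the bracket: (y^-2) * h^4
Raise to the power 3: (y^-6) * h^12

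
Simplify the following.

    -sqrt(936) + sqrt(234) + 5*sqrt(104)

sqrt(936) = 6*sqrt(26); sqrt(234) = 3*sqrt(26); 5*sqrt(104) = 10*sqrt(26)
Combine: (-6 + 3 + 10)·sqrt(26) = 7*sqrt(26)

7*sqrt(26)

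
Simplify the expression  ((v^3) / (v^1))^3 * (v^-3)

Inside the bracket: v^2
Raise to the power 3: v^6
Multiply by (v^-3): add exponents.

v^3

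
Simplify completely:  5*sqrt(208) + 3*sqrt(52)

26*sqrt(13)

5*sqrt(208) = 20*sqrt(13); 3*sqrt(52) = 6*sqrt(13)
Combine: (20 + 6)·sqrt(13) = 26*sqrt(13)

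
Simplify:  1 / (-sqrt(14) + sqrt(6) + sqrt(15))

Group as (sqrt(6) + sqrt(15)) - sqrt(14); multiply by (sqrt(6) + sqrt(15)) + sqrt(14), then rationalise the remaining surd.

(-7*sqrt(14) + 5*sqrt(15) + 23*sqrt(6) + 12*sqrt(35))/311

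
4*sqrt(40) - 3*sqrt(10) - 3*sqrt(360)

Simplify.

-13*sqrt(10)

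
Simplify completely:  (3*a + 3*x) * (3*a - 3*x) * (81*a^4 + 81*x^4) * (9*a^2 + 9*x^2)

6561*a^8 - 6561*x^8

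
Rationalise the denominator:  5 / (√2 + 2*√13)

Multiply numerator and denominator by -2*√13 + √2.
Denominator becomes -50; numerator becomes -10*√13 + 5*√2.

(-√2 + 2*√13)/10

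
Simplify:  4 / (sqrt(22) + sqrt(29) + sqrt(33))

Group as (sqrt(22) + sqrt(29)) + sqrt(33); multiply by (sqrt(22) + sqrt(29)) - sqrt(33), then rationalise the remaining surd.

(-22*sqrt(174) + 18*sqrt(33) + 26*sqrt(29) + 40*sqrt(22))/557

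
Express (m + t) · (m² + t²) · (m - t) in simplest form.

(m+t)(m-t) = m² - t²; continue pairing.

m⁴ - t⁴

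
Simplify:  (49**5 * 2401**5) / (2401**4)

7**14

49**5 = 7**10; 2401**5 = 7**20; 2401**4 = 7**16
Combine exponents: 7**14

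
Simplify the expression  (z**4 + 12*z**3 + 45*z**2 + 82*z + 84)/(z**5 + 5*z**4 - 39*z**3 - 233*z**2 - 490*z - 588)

1/(z - 7)

Factor: z**4 + 12*z**3 + 45*z**2 + 82*z + 84 = (z**2 + 2*z + 4)*(z + 3)*(z + 7);  z**5 + 5*z**4 - 39*z**3 - 233*z**2 - 490*z - 588 = (z - 7)*(z + 7)*(z**2 + 2*z + 4)*(z + 3)
Cancel the common factors (z**2 + 2*z + 4), (z + 7), (z + 3).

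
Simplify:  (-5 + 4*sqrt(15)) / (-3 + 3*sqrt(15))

Multiply numerator and denominator by -3*sqrt(15) - 3.
Denominator becomes -126; numerator becomes -165 + 3*sqrt(15).

(-sqrt(15) + 55)/42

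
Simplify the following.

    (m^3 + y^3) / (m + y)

m^3 + y^3 = (m + y)(m^2 - m*y + y^2).

m^2 - m*y + y^2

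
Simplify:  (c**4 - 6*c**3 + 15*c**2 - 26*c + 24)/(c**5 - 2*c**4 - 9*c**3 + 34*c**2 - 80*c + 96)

Factor: c**4 - 6*c**3 + 15*c**2 - 26*c + 24 = (c**2 - c + 4)*(c - 3)*(c - 2);  c**5 - 2*c**4 - 9*c**3 + 34*c**2 - 80*c + 96 = (c + 4)*(c**2 - c + 4)*(c - 3)*(c - 2)
Cancel the common factors (c**2 - c + 4), (c - 3), (c - 2).

1/(c + 4)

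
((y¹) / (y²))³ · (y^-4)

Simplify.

y^(-7)

Inside the bracket: (y^-1)
Raise to the power 3: (y^-3)
Multiply by (y^-4): add exponents.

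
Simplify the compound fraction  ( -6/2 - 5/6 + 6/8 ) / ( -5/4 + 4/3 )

Numerator: -6/2 - 5/6 + 6/8 = -37/12
Denominator: -5/4 + 4/3 = 1/12
Divide: (-37/12) · (12) = -37

-37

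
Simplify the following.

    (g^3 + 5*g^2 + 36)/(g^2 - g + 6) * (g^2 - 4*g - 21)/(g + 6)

g^2 - 4*g - 21

Factor: g^3 + 5*g^2 + 36 = (g^2 - g + 6)*(g + 6);  g^2 - 4*g - 21 = (g + 3)*(g - 7)
Cancel the common factors (g^2 - g + 6), (g + 6).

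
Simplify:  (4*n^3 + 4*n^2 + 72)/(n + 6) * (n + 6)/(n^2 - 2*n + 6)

Factor: 4*n^3 + 4*n^2 + 72 = 4*(n + 3)*(n^2 - 2*n + 6)
Cancel the common factors (n^2 - 2*n + 6), (n + 6).

4*n + 12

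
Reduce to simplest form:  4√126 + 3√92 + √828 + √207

4√126 = 12*√14; 3√92 = 6*√23; √828 = 6*√23; √207 = 3*√23

12*√14 + 15*√23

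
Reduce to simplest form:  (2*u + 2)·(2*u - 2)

4*u² - 4

Difference of squares with P = 2*u, Q = 2.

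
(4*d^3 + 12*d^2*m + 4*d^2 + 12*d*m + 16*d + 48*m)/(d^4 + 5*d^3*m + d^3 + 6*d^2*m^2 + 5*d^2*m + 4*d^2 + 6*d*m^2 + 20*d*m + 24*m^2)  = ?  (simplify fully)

4/(d + 2*m)

Factor: 4*d^3 + 12*d^2*m + 4*d^2 + 12*d*m + 16*d + 48*m = 4*(d^2 + d + 4)*(d + 3*m);  d^4 + 5*d^3*m + d^3 + 6*d^2*m^2 + 5*d^2*m + 4*d^2 + 6*d*m^2 + 20*d*m + 24*m^2 = (d + 2*m)*(d + 3*m)*(d^2 + d + 4)
Cancel the common factors (d^2 + d + 4), (d + 3*m).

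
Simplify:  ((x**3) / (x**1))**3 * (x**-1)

Inside the bracket: x**2
Raise to the power 3: x**6
Multiply by (x**-1): add exponents.

x**5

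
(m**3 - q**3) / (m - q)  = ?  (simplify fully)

m**2 + m*q + q**2

m**3 - q**3 = (m - q)(m**2 + m*q + q**2).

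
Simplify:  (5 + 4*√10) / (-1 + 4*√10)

(8*√10 + 55)/53

Multiply numerator and denominator by -4*√10 - 1.
Denominator becomes -159; numerator becomes -165 - 24*√10.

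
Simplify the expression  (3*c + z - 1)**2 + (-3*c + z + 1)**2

18*c**2 - 12*c + 2*z**2 + 2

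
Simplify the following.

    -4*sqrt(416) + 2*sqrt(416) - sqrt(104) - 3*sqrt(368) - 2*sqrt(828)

-24*sqrt(23) - 10*sqrt(26)

4*sqrt(416) = 16*sqrt(26); 2*sqrt(416) = 8*sqrt(26); sqrt(104) = 2*sqrt(26); 3*sqrt(368) = 12*sqrt(23); 2*sqrt(828) = 12*sqrt(23)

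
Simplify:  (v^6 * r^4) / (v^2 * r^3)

r*v^4

Quotient: v^4 * r^1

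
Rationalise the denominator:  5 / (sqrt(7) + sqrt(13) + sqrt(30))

Group as (sqrt(7) + sqrt(30)) + sqrt(13); multiply by (sqrt(7) + sqrt(30)) - sqrt(13), then rationalise the remaining surd.

(-5*sqrt(2730) - 25*sqrt(30) + 60*sqrt(13) + 90*sqrt(7))/132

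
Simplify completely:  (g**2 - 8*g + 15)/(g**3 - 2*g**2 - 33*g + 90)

1/(g + 6)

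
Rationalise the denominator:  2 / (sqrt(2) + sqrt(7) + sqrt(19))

Group as (sqrt(2) + sqrt(7)) + sqrt(19); multiply by (sqrt(2) + sqrt(7)) - sqrt(19), then rationalise the remaining surd.

(-7*sqrt(7) - 12*sqrt(2) + sqrt(266) + 5*sqrt(19))/11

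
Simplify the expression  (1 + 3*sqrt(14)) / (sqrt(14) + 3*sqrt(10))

(-42 - sqrt(14) + 3*sqrt(10) + 18*sqrt(35))/76

Multiply numerator and denominator by -3*sqrt(10) + sqrt(14).
Denominator becomes -76; numerator becomes -18*sqrt(35) - 3*sqrt(10) + sqrt(14) + 42.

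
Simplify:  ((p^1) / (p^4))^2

p^(-6)

Inside the bracket: (p^-3)
Raise to the power 2: (p^-6)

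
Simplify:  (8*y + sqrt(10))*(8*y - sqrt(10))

(8*y)^2 - (sqrt(10))^2 = 64*y^2 - 10.

64*y^2 - 10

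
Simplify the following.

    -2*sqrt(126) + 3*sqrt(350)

2*sqrt(126) = 6*sqrt(14); 3*sqrt(350) = 15*sqrt(14)
Combine: (-6 + 15)·sqrt(14) = 9*sqrt(14)

9*sqrt(14)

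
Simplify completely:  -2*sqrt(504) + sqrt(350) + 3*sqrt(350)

8*sqrt(14)

2*sqrt(504) = 12*sqrt(14); sqrt(350) = 5*sqrt(14); 3*sqrt(350) = 15*sqrt(14)
Combine: (-12 + 5 + 15)·sqrt(14) = 8*sqrt(14)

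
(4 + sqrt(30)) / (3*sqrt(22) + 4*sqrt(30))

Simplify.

Multiply numerator and denominator by -3*sqrt(22) + 4*sqrt(30).
Denominator becomes 282; numerator becomes -6*sqrt(165) - 12*sqrt(22) + 16*sqrt(30) + 120.

(-3*sqrt(165) - 6*sqrt(22) + 8*sqrt(30) + 60)/141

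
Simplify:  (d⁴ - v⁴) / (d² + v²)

Factor d^4 - v^4 and cancel (d² + v²).

d² - v²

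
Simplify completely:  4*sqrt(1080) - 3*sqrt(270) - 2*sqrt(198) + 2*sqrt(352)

4*sqrt(1080) = 24*sqrt(30); 3*sqrt(270) = 9*sqrt(30); 2*sqrt(198) = 6*sqrt(22); 2*sqrt(352) = 8*sqrt(22)

2*sqrt(22) + 15*sqrt(30)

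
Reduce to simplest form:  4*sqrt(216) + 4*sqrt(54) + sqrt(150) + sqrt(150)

4*sqrt(216) = 24*sqrt(6); 4*sqrt(54) = 12*sqrt(6); sqrt(150) = 5*sqrt(6); sqrt(150) = 5*sqrt(6)
Combine: (24 + 12 + 5 + 5)·sqrt(6) = 46*sqrt(6)

46*sqrt(6)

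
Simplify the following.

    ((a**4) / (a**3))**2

Inside the bracket: a**1
Raise to the power 2: a**2

a**2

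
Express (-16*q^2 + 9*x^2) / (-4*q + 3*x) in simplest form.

Difference of squares: factor out (-4*q + 3*x).

4*q + 3*x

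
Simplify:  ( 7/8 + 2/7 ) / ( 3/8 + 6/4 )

13/21

Numerator: 7/8 + 2/7 = 65/56
Denominator: 3/8 + 6/4 = 15/8
Divide: (65/56) · (8/15) = 13/21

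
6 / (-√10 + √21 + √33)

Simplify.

Group as (√21 + √33) - √10; multiply by (√21 + √33) + √10, then rationalise the remaining surd.

(-66*√10 - 3*√33 + 33*√21 + 9*√770)/209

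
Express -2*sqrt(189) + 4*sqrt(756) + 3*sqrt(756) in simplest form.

2*sqrt(189) = 6*sqrt(21); 4*sqrt(756) = 24*sqrt(21); 3*sqrt(756) = 18*sqrt(21)
Combine: (-6 + 24 + 18)·sqrt(21) = 36*sqrt(21)

36*sqrt(21)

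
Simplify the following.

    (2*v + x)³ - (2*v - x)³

Binomially expand both and collect terms in (2*v), x.

2*x*(12*v² + x²)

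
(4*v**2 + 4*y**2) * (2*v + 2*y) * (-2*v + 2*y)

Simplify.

-16*v**4 + 16*y**4

Telescope via difference of squares: ((2*y)+(2*v))((2*y)-(2*v)) = -4*v**2 + 4*y**2, then repeat with the next factor.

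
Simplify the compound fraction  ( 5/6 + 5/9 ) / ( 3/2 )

Numerator: 5/6 + 5/9 = 25/18
Denominator: 3/2 = 3/2
Divide: (25/18) · (2/3) = 25/27

25/27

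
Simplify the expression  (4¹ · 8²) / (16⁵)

4¹ = 2^2; 8² = 2^6; 16⁵ = 2^20
Combine exponents: 2^(-12)

2^(-12)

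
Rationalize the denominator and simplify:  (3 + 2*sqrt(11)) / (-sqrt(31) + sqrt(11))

(-2*sqrt(341) - 22 - 3*sqrt(31) - 3*sqrt(11))/20

Multiply numerator and denominator by sqrt(11) + sqrt(31).
Denominator becomes -20; numerator becomes 3*sqrt(11) + 3*sqrt(31) + 22 + 2*sqrt(341).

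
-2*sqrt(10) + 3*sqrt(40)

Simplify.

4*sqrt(10)

2*sqrt(10) = 2*sqrt(10); 3*sqrt(40) = 6*sqrt(10)
Combine: (-2 + 6)·sqrt(10) = 4*sqrt(10)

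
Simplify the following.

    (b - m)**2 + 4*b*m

(b + m)**2

Expand the square and combine the 4*b*m term.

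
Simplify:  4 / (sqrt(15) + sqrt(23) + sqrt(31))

(-8*sqrt(10695) + 28*sqrt(31) + 92*sqrt(23) + 156*sqrt(15))/1331

Group as (sqrt(23) + sqrt(31)) + sqrt(15); multiply by (sqrt(23) + sqrt(31)) - sqrt(15), then rationalise the remaining surd.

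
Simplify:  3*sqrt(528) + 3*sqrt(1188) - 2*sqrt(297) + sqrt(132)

26*sqrt(33)

3*sqrt(528) = 12*sqrt(33); 3*sqrt(1188) = 18*sqrt(33); 2*sqrt(297) = 6*sqrt(33); sqrt(132) = 2*sqrt(33)
Combine: (12 + 18 - 6 + 2)·sqrt(33) = 26*sqrt(33)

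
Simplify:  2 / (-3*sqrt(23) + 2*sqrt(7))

Multiply numerator and denominator by 2*sqrt(7) + 3*sqrt(23).
Denominator becomes -179; numerator becomes 4*sqrt(7) + 6*sqrt(23).

(-6*sqrt(23) - 4*sqrt(7))/179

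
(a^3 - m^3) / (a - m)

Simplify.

a^2 + a*m + m^2

Factor as (a-b)(a^2+ab+b^2) with a=a, b=m.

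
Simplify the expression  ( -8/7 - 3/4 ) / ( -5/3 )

Numerator: -8/7 - 3/4 = -53/28
Denominator: -5/3 = -5/3
Divide: (-53/28) · (-3/5) = 159/140

159/140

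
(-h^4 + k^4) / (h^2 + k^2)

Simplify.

-h^2 + k^2

Difference of fourth powers: factor out (h^2 + k^2).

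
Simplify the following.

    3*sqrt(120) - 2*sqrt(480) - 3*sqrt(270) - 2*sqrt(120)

-15*sqrt(30)

3*sqrt(120) = 6*sqrt(30); 2*sqrt(480) = 8*sqrt(30); 3*sqrt(270) = 9*sqrt(30); 2*sqrt(120) = 4*sqrt(30)
Combine: (6 - 8 - 9 - 4)·sqrt(30) = -15*sqrt(30)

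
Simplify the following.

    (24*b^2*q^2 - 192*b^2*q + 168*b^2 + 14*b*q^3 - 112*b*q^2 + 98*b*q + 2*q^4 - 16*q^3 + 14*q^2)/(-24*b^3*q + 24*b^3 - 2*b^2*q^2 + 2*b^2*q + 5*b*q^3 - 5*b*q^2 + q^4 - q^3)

(2*q - 14)/(-2*b + q)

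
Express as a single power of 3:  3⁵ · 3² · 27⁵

3⁵ = 3^5; 3² = 3^2; 27⁵ = 3^15
Combine exponents: 3^22

3^22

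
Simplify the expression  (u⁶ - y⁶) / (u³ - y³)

Difference of sixth powers: factor out (u³ - y³).

u³ + y³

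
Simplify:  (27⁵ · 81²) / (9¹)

3^21

27⁵ = 3^15; 81² = 3^8; 9¹ = 3^2
Combine exponents: 3^21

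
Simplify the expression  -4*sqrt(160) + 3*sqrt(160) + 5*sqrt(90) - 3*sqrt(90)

4*sqrt(160) = 16*sqrt(10); 3*sqrt(160) = 12*sqrt(10); 5*sqrt(90) = 15*sqrt(10); 3*sqrt(90) = 9*sqrt(10)
Combine: (-16 + 12 + 15 - 9)·sqrt(10) = 2*sqrt(10)

2*sqrt(10)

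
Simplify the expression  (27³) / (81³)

27³ = 3^9; 81³ = 3^12
Combine exponents: 3^(-3)

3^(-3)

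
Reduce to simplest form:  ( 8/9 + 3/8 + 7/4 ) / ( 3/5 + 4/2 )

1085/936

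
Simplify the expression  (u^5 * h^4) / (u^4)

h^4*u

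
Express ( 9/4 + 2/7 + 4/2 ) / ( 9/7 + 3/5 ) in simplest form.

Numerator: 9/4 + 2/7 + 4/2 = 127/28
Denominator: 9/7 + 3/5 = 66/35
Divide: (127/28) · (35/66) = 635/264

635/264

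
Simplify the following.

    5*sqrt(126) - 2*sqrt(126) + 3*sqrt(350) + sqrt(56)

26*sqrt(14)

5*sqrt(126) = 15*sqrt(14); 2*sqrt(126) = 6*sqrt(14); 3*sqrt(350) = 15*sqrt(14); sqrt(56) = 2*sqrt(14)
Combine: (15 - 6 + 15 + 2)·sqrt(14) = 26*sqrt(14)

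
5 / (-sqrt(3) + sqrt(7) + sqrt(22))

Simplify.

(-9*sqrt(7) - sqrt(462) + 13*sqrt(3) + 6*sqrt(22))/6

Group as (sqrt(7) + sqrt(22)) - sqrt(3); multiply by (sqrt(7) + sqrt(22)) + sqrt(3), then rationalise the remaining surd.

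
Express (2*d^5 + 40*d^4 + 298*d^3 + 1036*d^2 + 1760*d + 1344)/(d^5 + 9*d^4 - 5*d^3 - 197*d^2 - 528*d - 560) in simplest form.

(2*d + 12)/(d - 5)

Factor: 2*d^5 + 40*d^4 + 298*d^3 + 1036*d^2 + 1760*d + 1344 = 2*(d + 4)*(d + 7)*(d + 6)*(d^2 + 3*d + 4);  d^5 + 9*d^4 - 5*d^3 - 197*d^2 - 528*d - 560 = (d - 5)*(d^2 + 3*d + 4)*(d + 4)*(d + 7)
Cancel the common factors (d^2 + 3*d + 4), (d + 4), (d + 7).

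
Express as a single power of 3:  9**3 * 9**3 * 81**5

3**32

9**3 = 3**6; 9**3 = 3**6; 81**5 = 3**20
Combine exponents: 3**32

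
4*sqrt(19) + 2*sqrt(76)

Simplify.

8*sqrt(19)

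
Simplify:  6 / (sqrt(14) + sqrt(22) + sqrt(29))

Group as (sqrt(22) + sqrt(29)) + sqrt(14); multiply by (sqrt(22) + sqrt(29)) - sqrt(14), then rationalise the remaining surd.

(-24*sqrt(2233) + 42*sqrt(29) + 126*sqrt(22) + 222*sqrt(14))/1183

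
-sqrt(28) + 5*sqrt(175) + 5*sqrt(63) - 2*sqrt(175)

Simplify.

28*sqrt(7)

sqrt(28) = 2*sqrt(7); 5*sqrt(175) = 25*sqrt(7); 5*sqrt(63) = 15*sqrt(7); 2*sqrt(175) = 10*sqrt(7)
Combine: (-2 + 25 + 15 - 10)·sqrt(7) = 28*sqrt(7)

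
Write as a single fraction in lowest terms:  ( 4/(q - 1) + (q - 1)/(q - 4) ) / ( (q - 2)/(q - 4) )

Numerator: 4/(q - 1) + (q - 1)/(q - 4) = (q^2 + 2*q - 15)/(q^2 - 5*q + 4)
Denominator: (q - 2)/(q - 4) = (q - 2)/(q - 4)
Divide: ((q^2 + 2*q - 15)/(q^2 - 5*q + 4)) · ((q - 4)/(q - 2)) = (q^2 + 2*q - 15)/(q^2 - 3*q + 2)

(q^2 + 2*q - 15)/(q^2 - 3*q + 2)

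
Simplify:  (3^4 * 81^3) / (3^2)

3^14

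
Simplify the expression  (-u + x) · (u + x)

-u² + x²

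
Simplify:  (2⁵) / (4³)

2⁵ = 2^5; 4³ = 2^6
Combine exponents: 2^(-1)

2^(-1)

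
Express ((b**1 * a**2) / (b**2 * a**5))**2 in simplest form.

1/(a**6*b**2)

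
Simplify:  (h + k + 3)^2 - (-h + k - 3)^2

4*k*(h + 3)

Write as f(k,(h + 3)) - f(k,-(h + 3)) and expand.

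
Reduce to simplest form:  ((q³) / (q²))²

q²

Inside the bracket: q¹
Raise to the power 2: q²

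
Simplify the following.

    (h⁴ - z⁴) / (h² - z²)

h⁴ - z⁴ factors as -(-h + z)*(h + z)*(h² + z²).

h² + z²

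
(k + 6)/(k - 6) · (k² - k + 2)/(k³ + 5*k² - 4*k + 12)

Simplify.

Factor: k³ + 5*k² - 4*k + 12 = (k² - k + 2)·(k + 6)
Cancel the common factors (k² - k + 2), (k + 6).

1/(k - 6)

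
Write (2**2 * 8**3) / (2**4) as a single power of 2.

2**2 = 2**2; 8**3 = 2**9; 2**4 = 2**4
Combine exponents: 2**7

2**7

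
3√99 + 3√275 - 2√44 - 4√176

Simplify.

3√99 = 9*√11; 3√275 = 15*√11; 2√44 = 4*√11; 4√176 = 16*√11
Combine: (9 + 15 - 4 - 16)·√11 = 4*√11

4*√11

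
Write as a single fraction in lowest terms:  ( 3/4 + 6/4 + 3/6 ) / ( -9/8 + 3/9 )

Numerator: 3/4 + 6/4 + 3/6 = 11/4
Denominator: -9/8 + 3/9 = -19/24
Divide: (11/4) · (-24/19) = -66/19

-66/19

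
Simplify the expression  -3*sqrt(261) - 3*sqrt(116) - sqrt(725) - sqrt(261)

-23*sqrt(29)

3*sqrt(261) = 9*sqrt(29); 3*sqrt(116) = 6*sqrt(29); sqrt(725) = 5*sqrt(29); sqrt(261) = 3*sqrt(29)
Combine: (-9 - 6 - 5 - 3)·sqrt(29) = -23*sqrt(29)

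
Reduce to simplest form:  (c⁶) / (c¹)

Quotient: c⁵

c⁵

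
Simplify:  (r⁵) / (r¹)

Quotient: r⁴

r⁴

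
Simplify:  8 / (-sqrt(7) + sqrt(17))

(4*sqrt(7) + 4*sqrt(17))/5

Multiply numerator and denominator by sqrt(7) + sqrt(17).
Denominator becomes 10; numerator becomes 8*sqrt(7) + 8*sqrt(17).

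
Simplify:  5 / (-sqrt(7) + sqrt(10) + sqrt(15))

Group as (sqrt(10) + sqrt(15)) - sqrt(7); multiply by (sqrt(10) + sqrt(15)) + sqrt(7), then rationalise the remaining surd.

(-45*sqrt(7) + 5*sqrt(15) + 30*sqrt(10) + 25*sqrt(42))/138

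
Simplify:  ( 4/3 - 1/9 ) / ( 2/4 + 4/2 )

Numerator: 4/3 - 1/9 = 11/9
Denominator: 2/4 + 4/2 = 5/2
Divide: (11/9) · (2/5) = 22/45

22/45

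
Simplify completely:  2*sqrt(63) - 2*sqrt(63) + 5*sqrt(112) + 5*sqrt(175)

2*sqrt(63) = 6*sqrt(7); 2*sqrt(63) = 6*sqrt(7); 5*sqrt(112) = 20*sqrt(7); 5*sqrt(175) = 25*sqrt(7)
Combine: (6 - 6 + 20 + 25)·sqrt(7) = 45*sqrt(7)

45*sqrt(7)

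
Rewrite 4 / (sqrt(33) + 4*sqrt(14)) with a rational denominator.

(-4*sqrt(33) + 16*sqrt(14))/191

Multiply numerator and denominator by -sqrt(33) + 4*sqrt(14).
Denominator becomes 191; numerator becomes -4*sqrt(33) + 16*sqrt(14).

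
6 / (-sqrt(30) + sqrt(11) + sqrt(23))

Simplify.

(-2*sqrt(30) + 9*sqrt(23) + 21*sqrt(11) + sqrt(7590))/83

Group as (sqrt(11) + sqrt(23)) - sqrt(30); multiply by (sqrt(11) + sqrt(23)) + sqrt(30), then rationalise the remaining surd.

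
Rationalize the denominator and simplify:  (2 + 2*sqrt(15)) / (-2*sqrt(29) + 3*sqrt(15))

(4*sqrt(29) + 6*sqrt(15) + 4*sqrt(435) + 90)/19

Multiply numerator and denominator by 2*sqrt(29) + 3*sqrt(15).
Denominator becomes 19; numerator becomes 4*sqrt(29) + 6*sqrt(15) + 4*sqrt(435) + 90.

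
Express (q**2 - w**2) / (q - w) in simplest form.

Factor q**2 - w**2 and cancel (q - w).

q + w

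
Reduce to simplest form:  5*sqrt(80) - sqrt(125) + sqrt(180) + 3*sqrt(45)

5*sqrt(80) = 20*sqrt(5); sqrt(125) = 5*sqrt(5); sqrt(180) = 6*sqrt(5); 3*sqrt(45) = 9*sqrt(5)
Combine: (20 - 5 + 6 + 9)·sqrt(5) = 30*sqrt(5)

30*sqrt(5)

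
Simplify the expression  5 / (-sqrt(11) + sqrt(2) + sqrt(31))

(-100*sqrt(2) - 5*sqrt(682) + 55*sqrt(11) + 45*sqrt(31))/118

Group as (sqrt(2) + sqrt(31)) - sqrt(11); multiply by (sqrt(2) + sqrt(31)) + sqrt(11), then rationalise the remaining surd.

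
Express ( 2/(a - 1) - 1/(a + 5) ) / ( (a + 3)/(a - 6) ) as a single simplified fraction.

Numerator: 2/(a - 1) - 1/(a + 5) = (a + 11)/(a² + 4*a - 5)
Denominator: (a + 3)/(a - 6) = (a + 3)/(a - 6)
Divide: ((a + 11)/(a² + 4*a - 5)) · ((a - 6)/(a + 3)) = (a² + 5*a - 66)/(a³ + 7*a² + 7*a - 15)

(a² + 5*a - 66)/(a³ + 7*a² + 7*a - 15)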